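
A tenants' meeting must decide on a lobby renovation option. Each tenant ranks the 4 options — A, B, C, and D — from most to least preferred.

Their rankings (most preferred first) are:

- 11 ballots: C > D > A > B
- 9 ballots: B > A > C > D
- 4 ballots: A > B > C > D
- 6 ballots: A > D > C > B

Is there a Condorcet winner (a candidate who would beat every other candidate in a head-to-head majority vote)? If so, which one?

A

Head-to-head results (30 voters total):
A vs B: A wins 21–9.
A vs C: A wins 19–11.
A vs D: A wins 19–11.
B vs C: C wins 17–13.
B vs D: D wins 17–13.
C vs D: C wins 24–6.
A beats each rival — B (21–9), C (19–11), D (19–11) — so A is the Condorcet winner.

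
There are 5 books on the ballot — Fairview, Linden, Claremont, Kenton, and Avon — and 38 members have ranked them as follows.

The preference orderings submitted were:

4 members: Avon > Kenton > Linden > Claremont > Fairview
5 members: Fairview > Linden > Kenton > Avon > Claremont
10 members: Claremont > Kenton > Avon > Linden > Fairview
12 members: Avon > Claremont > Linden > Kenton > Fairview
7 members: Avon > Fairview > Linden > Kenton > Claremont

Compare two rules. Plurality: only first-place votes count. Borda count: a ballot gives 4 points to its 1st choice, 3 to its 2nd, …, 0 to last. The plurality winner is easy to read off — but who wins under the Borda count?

Plurality first-place counts: Fairview 5, Linden 0, Claremont 10, Kenton 0, Avon 23 → Avon.
Borda totals: Fairview 41, Linden 71, Claremont 80, Kenton 71, Avon 117 → Avon.

Avon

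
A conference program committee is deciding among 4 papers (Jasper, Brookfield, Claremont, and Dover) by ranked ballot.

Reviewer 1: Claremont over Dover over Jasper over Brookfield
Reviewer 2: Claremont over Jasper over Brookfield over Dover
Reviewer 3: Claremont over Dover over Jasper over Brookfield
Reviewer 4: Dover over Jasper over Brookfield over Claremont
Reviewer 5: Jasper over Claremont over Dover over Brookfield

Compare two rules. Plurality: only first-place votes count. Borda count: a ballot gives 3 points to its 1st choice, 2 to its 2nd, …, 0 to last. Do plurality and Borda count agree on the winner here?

Yes

Plurality first-place counts: Jasper 1, Brookfield 0, Claremont 3, Dover 1 → Claremont.
Borda totals: Jasper 9, Brookfield 2, Claremont 11, Dover 8 → Claremont.
The two rules agree on Claremont.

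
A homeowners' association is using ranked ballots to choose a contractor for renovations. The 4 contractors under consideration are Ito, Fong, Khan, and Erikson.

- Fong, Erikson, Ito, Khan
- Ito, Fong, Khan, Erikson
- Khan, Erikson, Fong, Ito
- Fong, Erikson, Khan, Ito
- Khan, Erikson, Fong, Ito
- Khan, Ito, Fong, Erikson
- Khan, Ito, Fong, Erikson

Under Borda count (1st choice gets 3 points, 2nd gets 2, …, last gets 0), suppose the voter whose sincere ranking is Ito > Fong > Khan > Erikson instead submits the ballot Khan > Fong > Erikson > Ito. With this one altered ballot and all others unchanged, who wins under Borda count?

Borda totals with the altered ballot: Ito 5, Fong 12, Khan 16, Erikson 9.
The winner is unchanged: still Khan.

Khan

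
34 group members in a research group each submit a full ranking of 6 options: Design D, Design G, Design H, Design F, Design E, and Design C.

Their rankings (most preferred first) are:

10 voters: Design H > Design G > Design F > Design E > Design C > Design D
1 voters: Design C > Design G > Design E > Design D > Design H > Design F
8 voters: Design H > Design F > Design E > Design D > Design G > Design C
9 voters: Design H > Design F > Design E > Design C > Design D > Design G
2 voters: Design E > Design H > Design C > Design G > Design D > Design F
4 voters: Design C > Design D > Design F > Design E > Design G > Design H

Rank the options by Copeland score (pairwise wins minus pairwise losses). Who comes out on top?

Pairwise results:
  Design D vs Design G: Design D wins 21–13.
  Design D vs Design H: Design H wins 29–5.
  Design D vs Design F: Design F wins 27–7.
  Design D vs Design E: Design E wins 30–4.
  Design D vs Design C: Design C wins 26–8.
  Design G vs Design H: Design H wins 29–5.
  Design G vs Design F: Design F wins 21–13.
  Design G vs Design E: Design E wins 23–11.
  Design G vs Design C: Design G wins 18–16.
  Design H vs Design F: Design H wins 30–4.
  Design H vs Design E: Design H wins 27–7.
  Design H vs Design C: Design H wins 29–5.
  Design F vs Design E: Design F wins 31–3.
  Design F vs Design C: Design F wins 27–7.
  Design E vs Design C: Design E wins 29–5.
Copeland scores (wins − losses):
  Design D: 1 − 4 = -3
  Design G: 1 − 4 = -3
  Design H: 5 − 0 = 5
  Design F: 4 − 1 = 3
  Design E: 3 − 2 = 1
  Design C: 1 − 4 = -3
Design H has the best Copeland score.

Design H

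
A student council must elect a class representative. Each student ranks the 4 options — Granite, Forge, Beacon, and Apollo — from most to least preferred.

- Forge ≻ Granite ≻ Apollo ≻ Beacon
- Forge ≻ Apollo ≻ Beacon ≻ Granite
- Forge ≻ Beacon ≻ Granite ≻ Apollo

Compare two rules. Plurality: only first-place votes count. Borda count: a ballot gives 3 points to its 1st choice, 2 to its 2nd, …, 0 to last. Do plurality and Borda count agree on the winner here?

Plurality first-place counts: Granite 0, Forge 3, Beacon 0, Apollo 0 → Forge.
Borda totals: Granite 3, Forge 9, Beacon 3, Apollo 3 → Forge.
The two rules agree on Forge.

Yes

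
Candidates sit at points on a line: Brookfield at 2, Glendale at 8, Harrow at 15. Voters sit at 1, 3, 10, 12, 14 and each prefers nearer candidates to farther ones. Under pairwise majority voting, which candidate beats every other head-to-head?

Glendale

With single-peaked preferences on a line, the Condorcet winner is the candidate closest to the median voter.
The median voter (position 10) is closest to Glendale at 8.
Check: Glendale vs Harrow — voters closer to Glendale: 3 of 5.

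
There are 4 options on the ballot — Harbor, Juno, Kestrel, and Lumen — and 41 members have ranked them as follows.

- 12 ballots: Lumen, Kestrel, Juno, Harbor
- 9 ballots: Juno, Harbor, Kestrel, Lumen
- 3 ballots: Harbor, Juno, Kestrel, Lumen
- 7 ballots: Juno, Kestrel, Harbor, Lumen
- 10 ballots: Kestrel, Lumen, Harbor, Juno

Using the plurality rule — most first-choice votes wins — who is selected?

First-place vote totals:
  Harbor: 3
  Juno: 16
  Kestrel: 10
  Lumen: 12
Juno has the most first-place votes.

Juno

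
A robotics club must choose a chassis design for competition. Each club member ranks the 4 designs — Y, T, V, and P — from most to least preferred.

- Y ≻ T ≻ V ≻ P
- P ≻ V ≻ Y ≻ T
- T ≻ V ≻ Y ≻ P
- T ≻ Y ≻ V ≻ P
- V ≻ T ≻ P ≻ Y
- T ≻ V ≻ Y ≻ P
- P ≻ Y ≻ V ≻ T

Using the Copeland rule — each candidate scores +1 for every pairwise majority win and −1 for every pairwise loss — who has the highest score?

Pairwise results:
  Y vs T: T wins 4–3.
  Y vs V: V wins 4–3.
  Y vs P: Y wins 4–3.
  T vs V: T wins 4–3.
  T vs P: T wins 5–2.
  V vs P: V wins 5–2.
Copeland scores (wins − losses):
  Y: 1 − 2 = -1
  T: 3 − 0 = 3
  V: 2 − 1 = 1
  P: 0 − 3 = -3
T has the best Copeland score.

T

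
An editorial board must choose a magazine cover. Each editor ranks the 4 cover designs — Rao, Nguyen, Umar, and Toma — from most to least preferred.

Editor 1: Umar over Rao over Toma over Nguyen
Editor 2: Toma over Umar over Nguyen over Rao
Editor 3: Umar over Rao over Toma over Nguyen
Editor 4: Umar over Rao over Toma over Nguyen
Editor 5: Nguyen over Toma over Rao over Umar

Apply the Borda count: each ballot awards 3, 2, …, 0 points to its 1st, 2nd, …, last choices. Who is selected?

Borda scores:
  Rao: 2 + 0 + 2 + 2 + 1 = 7
  Nguyen: 0 + 1 + 0 + 0 + 3 = 4
  Umar: 3 + 2 + 3 + 3 + 0 = 11
  Toma: 1 + 3 + 1 + 1 + 2 = 8
Umar has the highest total.

Umar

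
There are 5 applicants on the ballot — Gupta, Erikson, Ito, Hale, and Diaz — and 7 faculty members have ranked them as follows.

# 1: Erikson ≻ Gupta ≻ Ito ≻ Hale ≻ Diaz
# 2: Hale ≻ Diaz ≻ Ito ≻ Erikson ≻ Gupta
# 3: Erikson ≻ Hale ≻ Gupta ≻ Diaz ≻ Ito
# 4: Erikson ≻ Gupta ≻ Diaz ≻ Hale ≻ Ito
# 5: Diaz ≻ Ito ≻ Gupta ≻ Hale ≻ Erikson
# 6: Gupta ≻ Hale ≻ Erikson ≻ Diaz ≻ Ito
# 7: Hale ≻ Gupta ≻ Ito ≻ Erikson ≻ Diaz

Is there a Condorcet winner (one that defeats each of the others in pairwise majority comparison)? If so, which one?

Head-to-head results (7 voters total):
Gupta vs Erikson: Erikson wins 4–3.
Gupta vs Ito: Gupta wins 5–2.
Gupta vs Hale: Gupta wins 4–3.
Gupta vs Diaz: Gupta wins 5–2.
Erikson vs Ito: Erikson wins 4–3.
Erikson vs Hale: Hale wins 4–3.
Erikson vs Diaz: Erikson wins 5–2.
Ito vs Hale: Hale wins 5–2.
Ito vs Diaz: Diaz wins 5–2.
Hale vs Diaz: Hale wins 5–2.
No candidate beats all others: Gupta beats Hale beats Erikson beats Gupta, a majority cycle.

No Condorcet winner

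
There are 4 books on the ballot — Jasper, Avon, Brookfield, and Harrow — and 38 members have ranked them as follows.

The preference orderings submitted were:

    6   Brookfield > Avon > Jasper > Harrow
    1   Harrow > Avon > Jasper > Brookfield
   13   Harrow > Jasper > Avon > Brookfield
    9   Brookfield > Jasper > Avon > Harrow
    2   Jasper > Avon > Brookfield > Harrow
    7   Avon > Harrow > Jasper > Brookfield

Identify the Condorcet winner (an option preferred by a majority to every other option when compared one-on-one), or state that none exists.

There is no Condorcet winner

Head-to-head results (38 voters total):
Jasper vs Avon: Jasper wins 24–14.
Jasper vs Brookfield: Jasper wins 23–15.
Jasper vs Harrow: Harrow wins 21–17.
Avon vs Brookfield: Avon wins 23–15.
Avon vs Harrow: Avon wins 24–14.
Brookfield vs Harrow: Harrow wins 21–17.
No candidate beats all others: Jasper beats Avon beats Harrow beats Jasper, a majority cycle.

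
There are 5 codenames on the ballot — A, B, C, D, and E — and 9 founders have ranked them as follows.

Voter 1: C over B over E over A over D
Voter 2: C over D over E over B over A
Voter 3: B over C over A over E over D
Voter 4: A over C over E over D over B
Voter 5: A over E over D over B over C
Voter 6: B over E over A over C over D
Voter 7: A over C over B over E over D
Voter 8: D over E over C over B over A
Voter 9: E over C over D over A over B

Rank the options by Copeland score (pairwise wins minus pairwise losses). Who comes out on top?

C

Pairwise results:
  A vs B: B wins 5–4.
  A vs C: C wins 5–4.
  A vs D: A wins 6–3.
  A vs E: E wins 5–4.
  B vs C: C wins 6–3.
  B vs D: D wins 5–4.
  B vs E: E wins 5–4.
  C vs D: C wins 7–2.
  C vs E: C wins 5–4.
  D vs E: E wins 7–2.
Copeland scores (wins − losses):
  A: 1 − 3 = -2
  B: 1 − 3 = -2
  C: 4 − 0 = 4
  D: 1 − 3 = -2
  E: 3 − 1 = 2
C has the best Copeland score.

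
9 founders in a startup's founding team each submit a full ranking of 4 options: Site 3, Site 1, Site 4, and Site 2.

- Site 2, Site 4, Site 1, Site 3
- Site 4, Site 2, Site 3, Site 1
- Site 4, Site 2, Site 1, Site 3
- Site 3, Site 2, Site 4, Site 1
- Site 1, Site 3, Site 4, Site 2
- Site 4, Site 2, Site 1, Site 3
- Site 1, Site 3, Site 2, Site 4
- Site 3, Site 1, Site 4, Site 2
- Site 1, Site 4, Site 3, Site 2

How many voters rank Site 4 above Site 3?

5

Ballots ranking Site 4 above Site 3: 5.
Ballots ranking Site 3 above Site 4: 4.
So 5 of 9 voters prefer Site 4 to Site 3.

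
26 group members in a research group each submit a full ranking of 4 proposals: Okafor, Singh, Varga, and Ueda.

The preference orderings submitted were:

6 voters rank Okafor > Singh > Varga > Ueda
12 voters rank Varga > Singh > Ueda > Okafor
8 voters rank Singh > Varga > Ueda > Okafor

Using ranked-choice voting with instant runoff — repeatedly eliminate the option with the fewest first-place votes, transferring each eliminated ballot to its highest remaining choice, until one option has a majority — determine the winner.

Round 1: Varga 12, Singh 8, Okafor 6, Ueda 0. Ueda has the fewest and is eliminated.
Round 2: Varga 12, Singh 8, Okafor 6. Okafor has the fewest and is eliminated.
Round 3: Singh 14, Varga 12. Singh has a majority.

Singh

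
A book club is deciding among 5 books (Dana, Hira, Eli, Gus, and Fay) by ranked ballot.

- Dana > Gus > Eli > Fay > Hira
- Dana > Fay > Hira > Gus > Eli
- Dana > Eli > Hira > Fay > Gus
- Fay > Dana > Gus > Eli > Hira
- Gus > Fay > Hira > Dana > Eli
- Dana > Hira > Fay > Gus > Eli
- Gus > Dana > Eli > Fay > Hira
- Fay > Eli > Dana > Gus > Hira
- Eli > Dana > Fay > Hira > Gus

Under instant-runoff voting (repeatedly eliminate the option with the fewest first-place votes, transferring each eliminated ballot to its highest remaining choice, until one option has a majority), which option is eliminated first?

Round 1: Dana 4, Gus 2, Fay 2, Eli 1, Hira 0. Hira has the fewest and is eliminated.
Round 2: Dana 4, Gus 2, Fay 2, Eli 1. Eli has the fewest and is eliminated.
Round 3: Dana 5, Gus 2, Fay 2. Dana has a majority.

Hira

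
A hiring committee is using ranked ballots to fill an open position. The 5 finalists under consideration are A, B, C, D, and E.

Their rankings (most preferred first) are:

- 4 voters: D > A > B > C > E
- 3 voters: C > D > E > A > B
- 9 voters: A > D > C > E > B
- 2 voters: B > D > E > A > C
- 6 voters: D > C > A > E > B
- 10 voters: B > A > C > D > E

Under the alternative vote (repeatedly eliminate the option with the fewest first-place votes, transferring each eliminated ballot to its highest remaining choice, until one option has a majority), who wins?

D

Round 1: B 12, D 10, A 9, C 3, E 0. E has the fewest and is eliminated.
Round 2: B 12, D 10, A 9, C 3. C has the fewest and is eliminated.
Round 3: D 13, B 12, A 9. A has the fewest and is eliminated.
Round 4: D 22, B 12. D has a majority.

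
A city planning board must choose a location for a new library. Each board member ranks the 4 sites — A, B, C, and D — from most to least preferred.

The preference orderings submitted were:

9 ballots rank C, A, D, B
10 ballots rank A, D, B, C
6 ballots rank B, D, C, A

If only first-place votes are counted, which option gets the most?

A

First-place vote totals:
  A: 10
  B: 6
  C: 9
  D: 0
A has the most first-place votes.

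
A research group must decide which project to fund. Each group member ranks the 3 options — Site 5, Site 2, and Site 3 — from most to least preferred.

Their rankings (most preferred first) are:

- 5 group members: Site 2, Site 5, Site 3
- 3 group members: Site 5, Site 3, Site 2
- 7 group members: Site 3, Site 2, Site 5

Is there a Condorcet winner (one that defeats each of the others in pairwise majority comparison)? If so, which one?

There is no Condorcet winner

Head-to-head results (15 voters total):
Site 5 vs Site 2: Site 2 wins 12–3.
Site 5 vs Site 3: Site 5 wins 8–7.
Site 2 vs Site 3: Site 3 wins 10–5.
No candidate beats all others: Site 5 beats Site 3 beats Site 2 beats Site 5, a majority cycle.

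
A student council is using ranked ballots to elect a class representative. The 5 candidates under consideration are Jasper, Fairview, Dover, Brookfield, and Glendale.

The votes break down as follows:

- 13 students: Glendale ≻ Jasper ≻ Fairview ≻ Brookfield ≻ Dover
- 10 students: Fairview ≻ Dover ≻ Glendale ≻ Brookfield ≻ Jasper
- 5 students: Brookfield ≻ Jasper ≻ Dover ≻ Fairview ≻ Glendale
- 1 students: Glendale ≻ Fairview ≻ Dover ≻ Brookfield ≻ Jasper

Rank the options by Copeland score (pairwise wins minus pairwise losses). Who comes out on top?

Pairwise results:
  Jasper vs Fairview: Jasper wins 18–11.
  Jasper vs Dover: Jasper wins 18–11.
  Jasper vs Brookfield: Brookfield wins 16–13.
  Jasper vs Glendale: Glendale wins 24–5.
  Fairview vs Dover: Fairview wins 24–5.
  Fairview vs Brookfield: Fairview wins 24–5.
  Fairview vs Glendale: Fairview wins 15–14.
  Dover vs Brookfield: Brookfield wins 18–11.
  Dover vs Glendale: Dover wins 15–14.
  Brookfield vs Glendale: Glendale wins 24–5.
Copeland scores (wins − losses):
  Jasper: 2 − 2 = 0
  Fairview: 3 − 1 = 2
  Dover: 1 − 3 = -2
  Brookfield: 2 − 2 = 0
  Glendale: 2 − 2 = 0
Fairview has the best Copeland score.

Fairview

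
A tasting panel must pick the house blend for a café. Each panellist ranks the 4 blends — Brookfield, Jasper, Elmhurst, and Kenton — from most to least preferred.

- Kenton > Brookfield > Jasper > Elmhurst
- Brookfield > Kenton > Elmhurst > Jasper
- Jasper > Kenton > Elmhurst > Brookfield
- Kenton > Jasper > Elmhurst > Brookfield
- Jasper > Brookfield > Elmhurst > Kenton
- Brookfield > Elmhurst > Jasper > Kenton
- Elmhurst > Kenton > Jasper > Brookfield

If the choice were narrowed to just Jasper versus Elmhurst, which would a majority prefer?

Jasper

Ballots ranking Jasper above Elmhurst: 4.
Ballots ranking Elmhurst above Jasper: 3.
Jasper wins the head-to-head, 4–3.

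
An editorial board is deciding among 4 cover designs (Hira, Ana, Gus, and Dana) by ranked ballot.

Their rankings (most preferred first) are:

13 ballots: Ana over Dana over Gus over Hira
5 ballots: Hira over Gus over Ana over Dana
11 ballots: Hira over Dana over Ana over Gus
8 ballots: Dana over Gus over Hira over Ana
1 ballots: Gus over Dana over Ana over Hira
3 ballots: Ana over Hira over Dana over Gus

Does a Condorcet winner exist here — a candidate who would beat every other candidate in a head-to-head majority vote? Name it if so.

No Condorcet winner

Head-to-head results (41 voters total):
Hira vs Ana: Hira wins 24–17.
Hira vs Gus: Gus wins 22–19.
Hira vs Dana: Dana wins 22–19.
Ana vs Gus: Ana wins 27–14.
Ana vs Dana: Ana wins 21–20.
Gus vs Dana: Dana wins 35–6.
No candidate beats all others: Hira beats Ana beats Gus beats Hira, a majority cycle.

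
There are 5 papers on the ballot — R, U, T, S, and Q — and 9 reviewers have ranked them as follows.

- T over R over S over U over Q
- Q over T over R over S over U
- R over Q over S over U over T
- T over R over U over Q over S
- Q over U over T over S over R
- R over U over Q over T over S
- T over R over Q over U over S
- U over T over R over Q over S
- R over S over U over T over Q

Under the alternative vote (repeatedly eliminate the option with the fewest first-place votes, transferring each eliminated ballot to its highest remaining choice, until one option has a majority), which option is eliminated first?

Round 1: R 3, T 3, Q 2, U 1, S 0. S has the fewest and is eliminated.
Round 2: R 3, T 3, Q 2, U 1. U has the fewest and is eliminated.
Round 3: T 4, R 3, Q 2. Q has the fewest and is eliminated.
Round 4: T 6, R 3. T has a majority.

S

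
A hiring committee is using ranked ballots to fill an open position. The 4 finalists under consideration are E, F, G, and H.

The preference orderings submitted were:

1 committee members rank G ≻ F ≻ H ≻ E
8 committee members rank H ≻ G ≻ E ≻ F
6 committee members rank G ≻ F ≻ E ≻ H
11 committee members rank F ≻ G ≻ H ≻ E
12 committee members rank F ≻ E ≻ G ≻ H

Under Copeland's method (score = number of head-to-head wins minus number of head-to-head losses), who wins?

Pairwise results:
  E vs F: F wins 30–8.
  E vs G: G wins 26–12.
  E vs H: H wins 20–18.
  F vs G: F wins 23–15.
  F vs H: F wins 30–8.
  G vs H: G wins 30–8.
Copeland scores (wins − losses):
  E: 0 − 3 = -3
  F: 3 − 0 = 3
  G: 2 − 1 = 1
  H: 1 − 2 = -1
F has the best Copeland score.

F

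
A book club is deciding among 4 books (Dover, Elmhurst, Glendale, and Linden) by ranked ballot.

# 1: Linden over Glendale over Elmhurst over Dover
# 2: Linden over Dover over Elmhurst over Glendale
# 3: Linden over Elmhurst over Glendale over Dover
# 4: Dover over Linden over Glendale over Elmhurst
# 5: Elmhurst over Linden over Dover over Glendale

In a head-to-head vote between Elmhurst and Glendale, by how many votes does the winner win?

1

Ballots ranking Elmhurst above Glendale: 3.
Ballots ranking Glendale above Elmhurst: 2.
Elmhurst wins 3–2, a margin of 1.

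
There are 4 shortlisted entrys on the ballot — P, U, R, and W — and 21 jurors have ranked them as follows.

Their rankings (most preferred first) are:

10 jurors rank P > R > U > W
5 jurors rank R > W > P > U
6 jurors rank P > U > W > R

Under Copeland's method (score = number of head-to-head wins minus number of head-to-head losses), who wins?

P

Pairwise results:
  P vs U: P wins 21–0.
  P vs R: P wins 16–5.
  P vs W: P wins 16–5.
  U vs R: R wins 15–6.
  U vs W: U wins 16–5.
  R vs W: R wins 15–6.
Copeland scores (wins − losses):
  P: 3 − 0 = 3
  U: 1 − 2 = -1
  R: 2 − 1 = 1
  W: 0 − 3 = -3
P has the best Copeland score.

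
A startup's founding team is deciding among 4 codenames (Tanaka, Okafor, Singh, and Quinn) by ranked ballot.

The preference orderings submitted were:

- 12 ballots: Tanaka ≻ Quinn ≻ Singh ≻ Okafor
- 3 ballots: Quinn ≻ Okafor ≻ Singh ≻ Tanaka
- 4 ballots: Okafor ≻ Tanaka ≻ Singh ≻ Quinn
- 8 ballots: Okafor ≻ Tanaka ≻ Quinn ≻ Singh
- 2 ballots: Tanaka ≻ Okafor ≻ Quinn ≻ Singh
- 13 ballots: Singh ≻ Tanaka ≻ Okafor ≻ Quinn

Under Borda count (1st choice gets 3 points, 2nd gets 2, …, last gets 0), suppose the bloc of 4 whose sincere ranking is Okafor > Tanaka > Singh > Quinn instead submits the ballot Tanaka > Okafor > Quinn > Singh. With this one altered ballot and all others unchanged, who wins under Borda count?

Tanaka

Borda totals with the altered ballot: Tanaka 96, Okafor 55, Singh 54, Quinn 47.
The winner is unchanged: still Tanaka.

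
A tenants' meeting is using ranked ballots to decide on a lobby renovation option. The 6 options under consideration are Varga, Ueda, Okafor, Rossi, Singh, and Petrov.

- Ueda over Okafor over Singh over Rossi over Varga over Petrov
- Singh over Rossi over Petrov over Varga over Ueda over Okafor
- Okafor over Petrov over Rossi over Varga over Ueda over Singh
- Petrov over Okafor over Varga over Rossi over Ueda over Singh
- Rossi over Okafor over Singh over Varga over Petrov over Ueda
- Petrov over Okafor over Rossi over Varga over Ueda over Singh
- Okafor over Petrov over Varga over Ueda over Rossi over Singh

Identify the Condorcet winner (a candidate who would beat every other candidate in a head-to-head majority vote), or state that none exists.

Okafor

Head-to-head results (7 voters total):
Varga vs Ueda: Varga wins 6–1.
Varga vs Okafor: Okafor wins 6–1.
Varga vs Rossi: Rossi wins 5–2.
Varga vs Singh: Varga wins 4–3.
Varga vs Petrov: Petrov wins 5–2.
Ueda vs Okafor: Okafor wins 5–2.
Ueda vs Rossi: Rossi wins 5–2.
Ueda vs Singh: Ueda wins 5–2.
Ueda vs Petrov: Petrov wins 6–1.
Okafor vs Rossi: Okafor wins 5–2.
Okafor vs Singh: Okafor wins 6–1.
Okafor vs Petrov: Okafor wins 4–3.
Rossi vs Singh: Rossi wins 5–2.
Rossi vs Petrov: Petrov wins 4–3.
Singh vs Petrov: Petrov wins 4–3.
Okafor beats each rival — Varga (6–1), Ueda (5–2), Rossi (5–2), Singh (6–1), Petrov (4–3) — so Okafor is the Condorcet winner.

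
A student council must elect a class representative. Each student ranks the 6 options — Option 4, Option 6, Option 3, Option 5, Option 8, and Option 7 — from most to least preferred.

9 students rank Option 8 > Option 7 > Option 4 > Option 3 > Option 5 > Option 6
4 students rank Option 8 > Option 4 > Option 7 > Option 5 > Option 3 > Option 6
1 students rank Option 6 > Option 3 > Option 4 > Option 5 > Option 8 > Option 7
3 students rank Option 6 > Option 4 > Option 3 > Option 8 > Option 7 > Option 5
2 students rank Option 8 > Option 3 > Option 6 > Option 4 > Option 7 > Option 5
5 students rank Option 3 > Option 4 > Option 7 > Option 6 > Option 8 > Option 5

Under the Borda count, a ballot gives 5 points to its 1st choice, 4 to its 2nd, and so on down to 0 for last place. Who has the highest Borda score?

Borda scores:
  Option 4: 9·3 + 4·4 + 3 + 3·4 + 2·2 + 5·4 = 82
  Option 6: 9·0 + 4·0 + 5 + 3·5 + 2·3 + 5·2 = 36
  Option 3: 9·2 + 4·1 + 4 + 3·3 + 2·4 + 5·5 = 68
  Option 5: 9·1 + 4·2 + 2 + 3·0 + 2·0 + 5·0 = 19
  Option 8: 9·5 + 4·5 + 1 + 3·2 + 2·5 + 5·1 = 87
  Option 7: 9·4 + 4·3 + 0 + 3·1 + 2·1 + 5·3 = 68
Option 8 has the highest total.

Option 8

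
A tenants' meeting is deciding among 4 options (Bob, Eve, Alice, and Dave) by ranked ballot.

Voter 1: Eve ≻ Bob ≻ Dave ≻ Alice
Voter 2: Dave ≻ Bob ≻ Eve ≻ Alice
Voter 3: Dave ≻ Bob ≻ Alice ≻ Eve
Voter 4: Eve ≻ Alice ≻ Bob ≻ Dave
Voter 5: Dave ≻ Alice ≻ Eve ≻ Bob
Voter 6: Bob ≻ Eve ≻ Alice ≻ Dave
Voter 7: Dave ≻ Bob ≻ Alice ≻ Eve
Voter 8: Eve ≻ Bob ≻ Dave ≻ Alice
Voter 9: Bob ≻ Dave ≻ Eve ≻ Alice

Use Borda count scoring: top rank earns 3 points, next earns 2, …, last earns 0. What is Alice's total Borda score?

7

Borda scores:
  Bob: 2 + 2 + 2 + 1 + 0 + 3 + 2 + 2 + 3 = 17
  Eve: 3 + 1 + 0 + 3 + 1 + 2 + 0 + 3 + 1 = 14
  Alice: 0 + 0 + 1 + 2 + 2 + 1 + 1 + 0 + 0 = 7
  Dave: 1 + 3 + 3 + 0 + 3 + 0 + 3 + 1 + 2 = 16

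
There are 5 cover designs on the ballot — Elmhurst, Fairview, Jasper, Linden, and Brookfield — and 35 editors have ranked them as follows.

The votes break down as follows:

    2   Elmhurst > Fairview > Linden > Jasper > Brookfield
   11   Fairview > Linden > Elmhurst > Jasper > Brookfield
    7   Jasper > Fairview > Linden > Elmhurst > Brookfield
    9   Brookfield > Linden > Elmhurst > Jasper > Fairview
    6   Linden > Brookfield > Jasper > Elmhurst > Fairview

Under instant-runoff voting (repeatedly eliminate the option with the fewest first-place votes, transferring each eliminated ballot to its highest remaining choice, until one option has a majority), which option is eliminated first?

Round 1: Fairview 11, Brookfield 9, Jasper 7, Linden 6, Elmhurst 2. Elmhurst has the fewest and is eliminated.
Round 2: Fairview 13, Brookfield 9, Jasper 7, Linden 6. Linden has the fewest and is eliminated.
Round 3: Brookfield 15, Fairview 13, Jasper 7. Jasper has the fewest and is eliminated.
Round 4: Fairview 20, Brookfield 15. Fairview has a majority.

Elmhurst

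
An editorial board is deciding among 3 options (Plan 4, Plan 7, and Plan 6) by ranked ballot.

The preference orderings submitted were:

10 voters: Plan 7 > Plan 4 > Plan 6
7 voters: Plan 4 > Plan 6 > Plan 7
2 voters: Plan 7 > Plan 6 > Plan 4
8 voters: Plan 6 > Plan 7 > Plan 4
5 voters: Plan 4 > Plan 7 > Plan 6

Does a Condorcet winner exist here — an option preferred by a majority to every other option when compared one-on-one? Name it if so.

Plan 7

Head-to-head results (32 voters total):
Plan 4 vs Plan 7: Plan 7 wins 20–12.
Plan 4 vs Plan 6: Plan 4 wins 22–10.
Plan 7 vs Plan 6: Plan 7 wins 17–15.
Plan 7 beats each rival — Plan 4 (20–12), Plan 6 (17–15) — so Plan 7 is the Condorcet winner.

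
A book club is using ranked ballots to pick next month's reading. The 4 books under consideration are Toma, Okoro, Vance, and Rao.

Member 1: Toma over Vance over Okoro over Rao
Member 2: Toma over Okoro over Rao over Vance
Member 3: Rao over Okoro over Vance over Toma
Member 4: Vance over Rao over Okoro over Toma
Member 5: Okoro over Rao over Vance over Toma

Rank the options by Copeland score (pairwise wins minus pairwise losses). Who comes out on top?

Okoro

Pairwise results:
  Toma vs Okoro: Okoro wins 3–2.
  Toma vs Vance: Vance wins 3–2.
  Toma vs Rao: Rao wins 3–2.
  Okoro vs Vance: Okoro wins 3–2.
  Okoro vs Rao: Okoro wins 3–2.
  Vance vs Rao: Rao wins 3–2.
Copeland scores (wins − losses):
  Toma: 0 − 3 = -3
  Okoro: 3 − 0 = 3
  Vance: 1 − 2 = -1
  Rao: 2 − 1 = 1
Okoro has the best Copeland score.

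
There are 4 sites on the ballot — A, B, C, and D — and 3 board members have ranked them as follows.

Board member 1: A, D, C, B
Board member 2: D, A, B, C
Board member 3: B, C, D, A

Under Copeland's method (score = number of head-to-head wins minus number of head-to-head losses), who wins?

D

Pairwise results:
  A vs B: A wins 2–1.
  A vs C: A wins 2–1.
  A vs D: D wins 2–1.
  B vs C: B wins 2–1.
  B vs D: D wins 2–1.
  C vs D: D wins 2–1.
Copeland scores (wins − losses):
  A: 2 − 1 = 1
  B: 1 − 2 = -1
  C: 0 − 3 = -3
  D: 3 − 0 = 3
D has the best Copeland score.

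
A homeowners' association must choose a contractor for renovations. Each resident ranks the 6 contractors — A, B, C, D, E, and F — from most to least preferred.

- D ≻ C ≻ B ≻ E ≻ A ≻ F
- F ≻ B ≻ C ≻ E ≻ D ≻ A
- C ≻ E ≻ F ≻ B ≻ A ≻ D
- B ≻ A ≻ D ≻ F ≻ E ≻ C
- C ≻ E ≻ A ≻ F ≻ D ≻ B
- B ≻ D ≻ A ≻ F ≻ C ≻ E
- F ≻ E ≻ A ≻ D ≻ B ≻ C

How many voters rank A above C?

Ballots ranking A above C: 3.
Ballots ranking C above A: 4.
So 3 of 7 voters prefer A to C.

3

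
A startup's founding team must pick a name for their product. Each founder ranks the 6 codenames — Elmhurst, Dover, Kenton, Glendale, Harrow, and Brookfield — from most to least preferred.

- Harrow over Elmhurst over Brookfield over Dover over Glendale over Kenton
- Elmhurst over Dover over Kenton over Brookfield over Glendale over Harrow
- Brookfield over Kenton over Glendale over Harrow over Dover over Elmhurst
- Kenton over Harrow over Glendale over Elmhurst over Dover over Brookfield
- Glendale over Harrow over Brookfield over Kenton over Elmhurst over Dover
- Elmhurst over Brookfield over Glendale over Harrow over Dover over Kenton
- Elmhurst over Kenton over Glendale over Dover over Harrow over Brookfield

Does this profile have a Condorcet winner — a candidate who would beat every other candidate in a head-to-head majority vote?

No

Head-to-head results (7 voters total):
Elmhurst vs Dover: Elmhurst wins 6–1.
Elmhurst vs Kenton: Elmhurst wins 4–3.
Elmhurst vs Glendale: Elmhurst wins 4–3.
Elmhurst vs Harrow: Harrow wins 4–3.
Elmhurst vs Brookfield: Elmhurst wins 5–2.
Dover vs Kenton: Kenton wins 4–3.
Dover vs Glendale: Glendale wins 5–2.
Dover vs Harrow: Harrow wins 5–2.
Dover vs Brookfield: Brookfield wins 4–3.
Kenton vs Glendale: Kenton wins 4–3.
Kenton vs Harrow: Kenton wins 4–3.
Kenton vs Brookfield: Brookfield wins 4–3.
Glendale vs Harrow: Glendale wins 5–2.
Glendale vs Brookfield: Brookfield wins 4–3.
Harrow vs Brookfield: Harrow wins 4–3.
No candidate beats all others: Elmhurst beats Kenton beats Harrow beats Elmhurst, a majority cycle.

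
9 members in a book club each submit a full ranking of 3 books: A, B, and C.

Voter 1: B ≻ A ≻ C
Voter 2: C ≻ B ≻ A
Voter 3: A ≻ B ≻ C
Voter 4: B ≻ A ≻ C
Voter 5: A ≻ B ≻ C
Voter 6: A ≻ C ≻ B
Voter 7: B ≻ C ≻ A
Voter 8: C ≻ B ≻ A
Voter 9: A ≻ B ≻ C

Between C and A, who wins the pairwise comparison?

Ballots ranking C above A: 3.
Ballots ranking A above C: 6.
A wins the head-to-head, 6–3.

A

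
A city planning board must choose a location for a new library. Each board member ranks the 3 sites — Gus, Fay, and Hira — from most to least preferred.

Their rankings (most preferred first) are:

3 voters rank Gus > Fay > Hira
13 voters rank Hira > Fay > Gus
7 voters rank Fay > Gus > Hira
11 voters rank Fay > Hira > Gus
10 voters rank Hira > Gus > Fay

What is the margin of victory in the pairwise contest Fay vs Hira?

2

Ballots ranking Fay above Hira: 3+7+11 = 21.
Ballots ranking Hira above Fay: 13+10 = 23.
Hira wins 23–21, a margin of 2.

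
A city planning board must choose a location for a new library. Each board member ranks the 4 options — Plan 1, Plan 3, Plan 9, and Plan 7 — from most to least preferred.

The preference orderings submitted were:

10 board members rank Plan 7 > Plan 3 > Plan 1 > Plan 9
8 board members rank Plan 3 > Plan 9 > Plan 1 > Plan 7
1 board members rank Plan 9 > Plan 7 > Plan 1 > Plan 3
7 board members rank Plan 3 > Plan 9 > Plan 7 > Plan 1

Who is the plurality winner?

Plan 3

First-place vote totals:
  Plan 1: 0
  Plan 3: 15
  Plan 9: 1
  Plan 7: 10
Plan 3 has the most first-place votes.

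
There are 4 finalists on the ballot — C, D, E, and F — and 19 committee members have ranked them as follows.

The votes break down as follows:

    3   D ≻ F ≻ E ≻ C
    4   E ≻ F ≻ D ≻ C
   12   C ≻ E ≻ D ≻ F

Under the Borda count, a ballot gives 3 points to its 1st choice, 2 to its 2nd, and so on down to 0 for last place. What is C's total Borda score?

Borda scores:
  C: 3·0 + 4·0 + 12·3 = 36
  D: 3·3 + 4·1 + 12·1 = 25
  E: 3·1 + 4·3 + 12·2 = 39
  F: 3·2 + 4·2 + 12·0 = 14

36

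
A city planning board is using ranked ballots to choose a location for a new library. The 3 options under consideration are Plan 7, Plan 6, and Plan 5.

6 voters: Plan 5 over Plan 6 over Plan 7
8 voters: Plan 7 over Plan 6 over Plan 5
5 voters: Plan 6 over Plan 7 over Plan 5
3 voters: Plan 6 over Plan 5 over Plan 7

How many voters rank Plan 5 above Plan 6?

6

Ballots ranking Plan 5 above Plan 6: 6.
Ballots ranking Plan 6 above Plan 5: 8+5+3 = 16.
So 6 of 22 voters prefer Plan 5 to Plan 6.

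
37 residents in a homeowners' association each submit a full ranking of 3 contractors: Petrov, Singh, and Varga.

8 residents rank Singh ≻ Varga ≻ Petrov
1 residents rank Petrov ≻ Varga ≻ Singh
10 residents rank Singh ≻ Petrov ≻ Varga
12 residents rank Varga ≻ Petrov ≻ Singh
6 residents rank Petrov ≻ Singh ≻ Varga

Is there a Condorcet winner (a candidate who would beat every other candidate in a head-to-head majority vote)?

No

Head-to-head results (37 voters total):
Petrov vs Singh: Petrov wins 19–18.
Petrov vs Varga: Varga wins 20–17.
Singh vs Varga: Singh wins 24–13.
No candidate beats all others: Petrov beats Singh beats Varga beats Petrov, a majority cycle.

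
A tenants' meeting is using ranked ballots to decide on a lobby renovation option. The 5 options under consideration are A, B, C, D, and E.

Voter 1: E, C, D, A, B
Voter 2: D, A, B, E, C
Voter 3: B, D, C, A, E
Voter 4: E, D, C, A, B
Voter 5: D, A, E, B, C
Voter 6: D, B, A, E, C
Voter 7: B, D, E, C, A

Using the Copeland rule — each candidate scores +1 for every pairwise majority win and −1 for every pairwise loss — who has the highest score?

D

Pairwise results:
  A vs B: A wins 4–3.
  A vs C: C wins 4–3.
  A vs D: D wins 7–0.
  A vs E: A wins 4–3.
  B vs C: B wins 5–2.
  B vs D: D wins 5–2.
  B vs E: B wins 4–3.
  C vs D: D wins 6–1.
  C vs E: E wins 6–1.
  D vs E: D wins 5–2.
Copeland scores (wins − losses):
  A: 2 − 2 = 0
  B: 2 − 2 = 0
  C: 1 − 3 = -2
  D: 4 − 0 = 4
  E: 1 − 3 = -2
D has the best Copeland score.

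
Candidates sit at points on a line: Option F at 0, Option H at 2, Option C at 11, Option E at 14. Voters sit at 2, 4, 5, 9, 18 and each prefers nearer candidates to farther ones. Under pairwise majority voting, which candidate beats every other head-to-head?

With single-peaked preferences on a line, the Condorcet winner is the candidate closest to the median voter.
The median voter (position 5) is closest to Option H at 2.
Check: Option H vs Option C — voters closer to Option H: 3 of 5.

Option H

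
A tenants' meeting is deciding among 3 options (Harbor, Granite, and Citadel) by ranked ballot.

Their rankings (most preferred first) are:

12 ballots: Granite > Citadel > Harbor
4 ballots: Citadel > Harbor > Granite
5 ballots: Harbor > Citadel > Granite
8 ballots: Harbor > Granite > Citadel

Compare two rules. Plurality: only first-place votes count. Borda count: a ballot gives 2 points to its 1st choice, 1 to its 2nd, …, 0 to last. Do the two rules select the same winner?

No

Plurality first-place counts: Harbor 13, Granite 12, Citadel 4 → Harbor.
Borda totals: Harbor 30, Granite 32, Citadel 25 → Granite.
The two rules disagree: plurality picks Harbor, Borda picks Granite.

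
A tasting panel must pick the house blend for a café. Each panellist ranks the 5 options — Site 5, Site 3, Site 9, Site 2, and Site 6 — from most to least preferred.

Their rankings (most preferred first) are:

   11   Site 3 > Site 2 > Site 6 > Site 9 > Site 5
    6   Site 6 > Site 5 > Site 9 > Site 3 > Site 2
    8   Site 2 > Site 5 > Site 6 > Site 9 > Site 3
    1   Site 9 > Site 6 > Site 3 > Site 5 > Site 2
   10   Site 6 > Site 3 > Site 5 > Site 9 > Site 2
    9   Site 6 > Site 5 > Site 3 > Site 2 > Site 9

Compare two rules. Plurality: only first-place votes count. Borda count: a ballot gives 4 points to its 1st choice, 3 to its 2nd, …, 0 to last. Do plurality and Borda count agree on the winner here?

Plurality first-place counts: Site 5 0, Site 3 11, Site 9 1, Site 2 8, Site 6 25 → Site 6.
Borda totals: Site 5 90, Site 3 100, Site 9 45, Site 2 74, Site 6 141 → Site 6.
The two rules agree on Site 6.

Yes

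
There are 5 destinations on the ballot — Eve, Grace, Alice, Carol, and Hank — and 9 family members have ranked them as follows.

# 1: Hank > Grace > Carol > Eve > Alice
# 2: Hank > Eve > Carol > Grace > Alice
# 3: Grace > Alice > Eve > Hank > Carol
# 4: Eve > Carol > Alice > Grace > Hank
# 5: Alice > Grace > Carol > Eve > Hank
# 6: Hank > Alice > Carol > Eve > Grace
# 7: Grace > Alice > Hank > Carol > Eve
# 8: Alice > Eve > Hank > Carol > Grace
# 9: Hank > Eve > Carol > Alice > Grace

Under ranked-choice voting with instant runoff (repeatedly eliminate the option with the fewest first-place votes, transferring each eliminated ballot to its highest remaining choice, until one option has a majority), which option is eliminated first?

Carol

Round 1: Hank 4, Grace 2, Alice 2, Eve 1, Carol 0. Carol has the fewest and is eliminated.
Round 2: Hank 4, Grace 2, Alice 2, Eve 1. Eve has the fewest and is eliminated.
Round 3: Hank 4, Alice 3, Grace 2. Grace has the fewest and is eliminated.
Round 4: Alice 5, Hank 4. Alice has a majority.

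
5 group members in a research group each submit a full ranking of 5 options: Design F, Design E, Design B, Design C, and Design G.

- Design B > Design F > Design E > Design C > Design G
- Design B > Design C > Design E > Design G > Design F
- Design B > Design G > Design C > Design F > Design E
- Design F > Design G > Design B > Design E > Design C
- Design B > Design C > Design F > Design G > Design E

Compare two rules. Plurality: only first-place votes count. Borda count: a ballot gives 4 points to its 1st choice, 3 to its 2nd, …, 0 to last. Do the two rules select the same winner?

Plurality first-place counts: Design F 1, Design E 0, Design B 4, Design C 0, Design G 0 → Design B.
Borda totals: Design F 10, Design E 5, Design B 18, Design C 9, Design G 8 → Design B.
The two rules agree on Design B.

Yes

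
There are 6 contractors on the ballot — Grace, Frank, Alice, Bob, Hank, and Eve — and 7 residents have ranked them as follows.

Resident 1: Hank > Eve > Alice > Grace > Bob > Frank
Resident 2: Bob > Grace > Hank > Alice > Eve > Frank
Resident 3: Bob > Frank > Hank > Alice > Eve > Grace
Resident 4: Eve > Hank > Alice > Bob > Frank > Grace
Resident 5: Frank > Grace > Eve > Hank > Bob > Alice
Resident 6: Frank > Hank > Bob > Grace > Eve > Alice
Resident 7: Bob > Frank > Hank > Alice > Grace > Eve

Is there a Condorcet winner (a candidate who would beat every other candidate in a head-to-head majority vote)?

No

Head-to-head results (7 voters total):
Grace vs Frank: Frank wins 5–2.
Grace vs Alice: Alice wins 4–3.
Grace vs Bob: Bob wins 5–2.
Grace vs Hank: Hank wins 5–2.
Grace vs Eve: Grace wins 4–3.
Frank vs Alice: Frank wins 4–3.
Frank vs Bob: Bob wins 5–2.
Frank vs Hank: Frank wins 4–3.
Frank vs Eve: Frank wins 4–3.
Alice vs Bob: Bob wins 5–2.
Alice vs Hank: Hank wins 7–0.
Alice vs Eve: Eve wins 4–3.
Bob vs Hank: Hank wins 4–3.
Bob vs Eve: Bob wins 4–3.
Hank vs Eve: Hank wins 5–2.
No candidate beats all others: Grace beats Eve beats Alice beats Grace, a majority cycle.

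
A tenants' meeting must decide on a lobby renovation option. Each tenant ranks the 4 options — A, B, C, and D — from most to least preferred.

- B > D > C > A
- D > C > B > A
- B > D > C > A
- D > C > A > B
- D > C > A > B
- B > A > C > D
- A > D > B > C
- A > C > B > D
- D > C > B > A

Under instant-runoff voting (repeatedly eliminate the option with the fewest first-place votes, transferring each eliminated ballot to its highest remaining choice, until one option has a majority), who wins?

D

Round 1: D 4, B 3, A 2, C 0. C has the fewest and is eliminated.
Round 2: D 4, B 3, A 2. A has the fewest and is eliminated.
Round 3: D 5, B 4. D has a majority.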